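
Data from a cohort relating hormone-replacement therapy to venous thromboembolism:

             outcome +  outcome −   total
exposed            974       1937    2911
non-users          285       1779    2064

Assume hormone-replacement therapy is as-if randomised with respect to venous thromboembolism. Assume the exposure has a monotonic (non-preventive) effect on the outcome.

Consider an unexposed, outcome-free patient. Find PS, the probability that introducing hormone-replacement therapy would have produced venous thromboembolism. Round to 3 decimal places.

p₁ = P(outcome | exposed) = 974/2911 = 0.33459
p₀ = P(outcome | unexposed) = 285/2064 = 0.13808
Under exogeneity and monotonicity, PS = (p₁ − p₀)/(1 − p₀).
PS = (0.33459 − 0.13808) / 0.86192 ≈ 0.2280

PS ≈ 0.228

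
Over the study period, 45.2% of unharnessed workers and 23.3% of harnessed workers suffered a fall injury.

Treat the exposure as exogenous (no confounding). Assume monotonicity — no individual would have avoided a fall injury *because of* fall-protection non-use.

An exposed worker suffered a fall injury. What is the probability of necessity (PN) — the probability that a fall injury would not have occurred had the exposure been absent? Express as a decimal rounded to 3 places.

PN ≈ 0.485

p₁ = 0.452, p₀ = 0.233.
Under exogeneity and monotonicity, PN = (p₁ − p₀) / p₁.
PN = (0.452 − 0.233) / 0.452 = 0.219 / 0.452 ≈ 0.4845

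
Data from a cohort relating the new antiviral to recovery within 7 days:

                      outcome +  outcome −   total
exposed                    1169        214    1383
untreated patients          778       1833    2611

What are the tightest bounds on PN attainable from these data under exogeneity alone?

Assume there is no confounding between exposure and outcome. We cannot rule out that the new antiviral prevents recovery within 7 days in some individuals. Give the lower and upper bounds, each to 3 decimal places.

p₁ = P(outcome | exposed) = 1169/1383 = 0.84526
p₀ = P(outcome | unexposed) = 778/2611 = 0.29797
Under exogeneity alone the bounds on PN are max{0,(p₁−p₀)/p₁} ≤ PN ≤ min{1,(1−p₀)/p₁}.
  lower = (p₁ − p₀)/p₁ = 0.54729 / 0.84526 ≈ 0.6475
  upper = min{1, (1 − p₀)/p₁} = 0.70203 / 0.84526 ≈ 0.8305

0.647 ≤ PN ≤ 0.831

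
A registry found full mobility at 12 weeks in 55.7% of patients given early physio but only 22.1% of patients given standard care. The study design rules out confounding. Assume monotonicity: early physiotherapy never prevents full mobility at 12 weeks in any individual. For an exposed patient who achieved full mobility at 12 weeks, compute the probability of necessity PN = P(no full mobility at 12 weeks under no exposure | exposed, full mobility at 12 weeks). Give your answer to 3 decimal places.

p₁ = 0.557, p₀ = 0.221.
Under exogeneity and monotonicity, PN = (p₁ − p₀) / p₁.
PN = (0.557 − 0.221) / 0.557 = 0.336 / 0.557 ≈ 0.6032

PN ≈ 0.603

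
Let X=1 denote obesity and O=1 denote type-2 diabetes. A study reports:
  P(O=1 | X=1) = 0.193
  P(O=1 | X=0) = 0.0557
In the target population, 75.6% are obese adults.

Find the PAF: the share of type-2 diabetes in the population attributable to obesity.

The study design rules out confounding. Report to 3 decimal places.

Let p₁ = 0.193, p₀ = 0.0557.
Overall risk P(Y=1) = π·p₁ + (1−π)·p₀ = 0.756×0.193 + 0.244×0.0557 = 0.1595.
Under exogeneity, PAF = [P(Y=1) − p₀] / P(Y=1).
PAF = (0.1595 − 0.0557) / 0.1595 ≈ 0.6508

PAF ≈ 0.651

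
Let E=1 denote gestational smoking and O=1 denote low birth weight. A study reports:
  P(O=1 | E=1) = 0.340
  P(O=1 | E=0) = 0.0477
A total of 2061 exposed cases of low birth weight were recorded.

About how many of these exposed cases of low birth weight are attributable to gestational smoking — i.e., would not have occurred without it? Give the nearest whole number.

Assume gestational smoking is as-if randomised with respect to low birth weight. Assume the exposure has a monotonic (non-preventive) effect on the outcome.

about 1772 cases

Let p₁ = 0.34, p₀ = 0.0477.
PN = (p₁ − p₀)/p₁ = (0.34 − 0.0477) / 0.34 ≈ 0.85971.
Attributable cases ≈ PN × (exposed cases) = 0.85971 × 2061 ≈ 1771.85.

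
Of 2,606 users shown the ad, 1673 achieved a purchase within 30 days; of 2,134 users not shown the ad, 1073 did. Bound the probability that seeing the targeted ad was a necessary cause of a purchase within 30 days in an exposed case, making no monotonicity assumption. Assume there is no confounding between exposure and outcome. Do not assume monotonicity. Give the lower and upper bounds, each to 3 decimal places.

p₁ = P(outcome | exposed) = 1673/2606 = 0.64198
p₀ = P(outcome | unexposed) = 1073/2134 = 0.50281
Under exogeneity alone the bounds on PN are max{0,(p₁−p₀)/p₁} ≤ PN ≤ min{1,(1−p₀)/p₁}.
  lower = (p₁ − p₀)/p₁ = 0.13917 / 0.64198 ≈ 0.2168
  upper = min{1, (1 − p₀)/p₁} = 0.49719 / 0.64198 ≈ 0.7745

0.217 ≤ PN ≤ 0.774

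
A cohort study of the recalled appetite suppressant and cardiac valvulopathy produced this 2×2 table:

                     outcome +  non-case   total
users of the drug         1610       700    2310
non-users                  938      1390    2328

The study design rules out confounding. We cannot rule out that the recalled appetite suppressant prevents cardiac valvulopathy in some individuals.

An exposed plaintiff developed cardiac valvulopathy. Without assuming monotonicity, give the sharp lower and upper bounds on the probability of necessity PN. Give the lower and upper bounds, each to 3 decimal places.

p₁ = P(outcome | exposed) = 1610/2310 = 0.69697
p₀ = P(outcome | unexposed) = 938/2328 = 0.40292
Under exogeneity alone the bounds on PN are max{0,(p₁−p₀)/p₁} ≤ PN ≤ min{1,(1−p₀)/p₁}.
  lower = (p₁ − p₀)/p₁ = 0.29405 / 0.69697 ≈ 0.4219
  upper = min{1, (1 − p₀)/p₁} = 0.59708 / 0.69697 ≈ 0.8567

0.422 ≤ PN ≤ 0.857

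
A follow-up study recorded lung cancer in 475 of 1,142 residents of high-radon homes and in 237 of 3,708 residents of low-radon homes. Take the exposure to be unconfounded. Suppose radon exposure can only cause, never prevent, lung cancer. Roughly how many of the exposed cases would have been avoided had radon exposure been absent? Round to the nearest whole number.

p₁ = P(outcome | exposed) = 475/1142 = 0.41594
p₀ = P(outcome | unexposed) = 237/3708 = 0.063916
PN = (p₁ − p₀)/p₁ = (0.41594 − 0.063916) / 0.41594 ≈ 0.84633.
Attributable cases ≈ PN × (exposed cases) = 0.84633 × 475 ≈ 402.01.

about 402 cases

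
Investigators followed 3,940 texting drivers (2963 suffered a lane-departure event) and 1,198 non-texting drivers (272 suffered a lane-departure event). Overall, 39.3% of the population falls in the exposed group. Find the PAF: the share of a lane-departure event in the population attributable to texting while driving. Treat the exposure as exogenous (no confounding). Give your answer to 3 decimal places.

PAF ≈ 0.476

p₁ = P(outcome | exposed) = 2963/3940 = 0.75203
p₀ = P(outcome | unexposed) = 272/1198 = 0.22705
Overall risk P(Y=1) = π·p₁ + (1−π)·p₀ = 0.393×0.75203 + 0.607×0.22705 = 0.43336.
Under exogeneity, PAF = [P(Y=1) − p₀] / P(Y=1).
PAF = (0.43336 − 0.22705) / 0.43336 ≈ 0.4761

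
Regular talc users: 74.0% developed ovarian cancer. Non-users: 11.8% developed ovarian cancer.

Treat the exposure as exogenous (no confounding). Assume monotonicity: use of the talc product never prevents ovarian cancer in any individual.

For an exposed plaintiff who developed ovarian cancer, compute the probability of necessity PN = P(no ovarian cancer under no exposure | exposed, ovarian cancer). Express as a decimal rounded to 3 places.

PN ≈ 0.841

p₁ = 0.74, p₀ = 0.118.
Under exogeneity and monotonicity, PN = (p₁ − p₀) / p₁.
PN = (0.74 − 0.118) / 0.74 = 0.622 / 0.74 ≈ 0.8405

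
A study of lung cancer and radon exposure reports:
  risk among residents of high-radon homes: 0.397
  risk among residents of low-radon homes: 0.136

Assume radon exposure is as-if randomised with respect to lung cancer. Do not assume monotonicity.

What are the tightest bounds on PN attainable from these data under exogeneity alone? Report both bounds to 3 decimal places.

Let p₁ = 0.397, p₀ = 0.136.
Under exogeneity alone the bounds on PN are max{0,(p₁−p₀)/p₁} ≤ PN ≤ min{1,(1−p₀)/p₁}.
  lower = (p₁ − p₀)/p₁ = 0.261 / 0.397 ≈ 0.6574
  upper = min{1, (1 − p₀)/p₁} = 0.864 / 0.397 ≈ 2.1763 → capped at 1

0.657 ≤ PN ≤ 1.000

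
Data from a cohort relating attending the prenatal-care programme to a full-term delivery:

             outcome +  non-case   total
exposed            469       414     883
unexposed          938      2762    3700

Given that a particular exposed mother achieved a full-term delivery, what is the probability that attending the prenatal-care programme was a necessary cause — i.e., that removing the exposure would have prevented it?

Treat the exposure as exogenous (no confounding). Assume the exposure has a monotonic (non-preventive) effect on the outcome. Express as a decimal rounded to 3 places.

PN ≈ 0.523

p₁ = P(outcome | exposed) = 469/883 = 0.53114
p₀ = P(outcome | unexposed) = 938/3700 = 0.25351
Under exogeneity and monotonicity, PN = (p₁ − p₀)/p₁.
PN = (0.53114 − 0.25351) / 0.53114 ≈ 0.5227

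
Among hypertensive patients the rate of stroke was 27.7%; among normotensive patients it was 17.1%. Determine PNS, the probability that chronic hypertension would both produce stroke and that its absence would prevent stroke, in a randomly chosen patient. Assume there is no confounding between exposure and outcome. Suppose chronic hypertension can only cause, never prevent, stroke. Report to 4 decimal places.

p₁ = 0.277, p₀ = 0.171.
Under exogeneity and monotonicity, PNS = p₁ − p₀.
PNS = 0.277 − 0.171 = 0.106

PNS ≈ 0.1060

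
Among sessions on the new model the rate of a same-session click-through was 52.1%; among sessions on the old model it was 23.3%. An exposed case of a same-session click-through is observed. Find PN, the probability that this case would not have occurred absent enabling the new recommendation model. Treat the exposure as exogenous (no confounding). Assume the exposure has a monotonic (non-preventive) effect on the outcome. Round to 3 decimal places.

PN ≈ 0.553

p₁ = 0.521, p₀ = 0.233.
Under exogeneity and monotonicity, PN = (p₁ − p₀) / p₁.
PN = (0.521 − 0.233) / 0.521 = 0.288 / 0.521 ≈ 0.5528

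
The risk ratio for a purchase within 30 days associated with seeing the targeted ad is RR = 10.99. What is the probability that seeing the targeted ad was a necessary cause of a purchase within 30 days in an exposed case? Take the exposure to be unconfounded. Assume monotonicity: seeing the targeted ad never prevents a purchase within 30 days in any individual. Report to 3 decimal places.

PN ≈ 0.909

Under exogeneity and monotonicity, PN = (RR − 1) / RR = 1 − 1/RR.
PN = (10.99 − 1) / 10.99 = 9.99 / 10.99 ≈ 0.9090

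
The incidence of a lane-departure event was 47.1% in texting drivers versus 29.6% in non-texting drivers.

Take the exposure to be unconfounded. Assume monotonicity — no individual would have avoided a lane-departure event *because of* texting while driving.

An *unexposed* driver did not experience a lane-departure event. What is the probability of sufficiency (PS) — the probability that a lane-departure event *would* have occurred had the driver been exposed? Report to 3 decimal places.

PS ≈ 0.249

p₁ = 0.471, p₀ = 0.296.
Under exogeneity and monotonicity, PS = (p₁ − p₀) / (1 − p₀).
PS = (0.471 − 0.296) / (1 − 0.296) = 0.175 / 0.704 ≈ 0.2486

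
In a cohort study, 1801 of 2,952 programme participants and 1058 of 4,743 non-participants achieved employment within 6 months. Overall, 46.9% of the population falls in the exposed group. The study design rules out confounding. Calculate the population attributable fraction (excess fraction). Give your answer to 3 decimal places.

p₁ = P(outcome | exposed) = 1801/2952 = 0.61009
p₀ = P(outcome | unexposed) = 1058/4743 = 0.22307
Overall risk P(Y=1) = π·p₁ + (1−π)·p₀ = 0.469×0.61009 + 0.531×0.22307 = 0.40458.
Under exogeneity, PAF = [P(Y=1) − p₀] / P(Y=1).
PAF = (0.40458 − 0.22307) / 0.40458 ≈ 0.4487

PAF ≈ 0.449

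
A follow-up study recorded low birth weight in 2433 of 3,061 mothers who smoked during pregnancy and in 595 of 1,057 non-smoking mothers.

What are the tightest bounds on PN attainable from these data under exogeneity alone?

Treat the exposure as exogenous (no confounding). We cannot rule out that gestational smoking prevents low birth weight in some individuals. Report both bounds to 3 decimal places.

p₁ = P(outcome | exposed) = 2433/3061 = 0.79484
p₀ = P(outcome | unexposed) = 595/1057 = 0.56291
Under exogeneity alone the bounds on PN are max{0,(p₁−p₀)/p₁} ≤ PN ≤ min{1,(1−p₀)/p₁}.
  lower = (p₁ − p₀)/p₁ = 0.23192 / 0.79484 ≈ 0.2918
  upper = min{1, (1 − p₀)/p₁} = 0.43709 / 0.79484 ≈ 0.5499

0.292 ≤ PN ≤ 0.550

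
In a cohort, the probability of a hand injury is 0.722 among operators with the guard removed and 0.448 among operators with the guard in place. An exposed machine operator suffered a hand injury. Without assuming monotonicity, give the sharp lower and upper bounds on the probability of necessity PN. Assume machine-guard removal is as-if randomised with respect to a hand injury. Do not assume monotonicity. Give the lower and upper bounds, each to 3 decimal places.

Let p₁ = 0.722, p₀ = 0.448.
Under exogeneity alone the bounds on PN are max{0,(p₁−p₀)/p₁} ≤ PN ≤ min{1,(1−p₀)/p₁}.
  lower = (p₁ − p₀)/p₁ = 0.274 / 0.722 ≈ 0.3795
  upper = min{1, (1 − p₀)/p₁} = 0.552 / 0.722 ≈ 0.7645

0.380 ≤ PN ≤ 0.765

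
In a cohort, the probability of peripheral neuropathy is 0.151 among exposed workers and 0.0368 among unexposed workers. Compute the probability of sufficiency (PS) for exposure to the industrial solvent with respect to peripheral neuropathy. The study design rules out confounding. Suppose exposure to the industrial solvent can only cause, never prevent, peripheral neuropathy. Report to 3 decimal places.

PS ≈ 0.119

Let p₁ = 0.151, p₀ = 0.0368.
Under exogeneity and monotonicity, PS = (p₁ − p₀) / (1 − p₀).
PS = (0.151 − 0.0368) / (1 − 0.0368) = 0.1142 / 0.9632 ≈ 0.1186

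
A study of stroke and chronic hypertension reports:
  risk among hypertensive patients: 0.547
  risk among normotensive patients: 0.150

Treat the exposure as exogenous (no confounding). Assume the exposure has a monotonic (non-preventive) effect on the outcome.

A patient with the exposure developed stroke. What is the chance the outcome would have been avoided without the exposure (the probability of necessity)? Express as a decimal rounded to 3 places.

Let p₁ = 0.547, p₀ = 0.15.
Under exogeneity and monotonicity, PN = (p₁ − p₀) / p₁.
PN = (0.547 − 0.15) / 0.547 = 0.397 / 0.547 ≈ 0.7258

PN ≈ 0.726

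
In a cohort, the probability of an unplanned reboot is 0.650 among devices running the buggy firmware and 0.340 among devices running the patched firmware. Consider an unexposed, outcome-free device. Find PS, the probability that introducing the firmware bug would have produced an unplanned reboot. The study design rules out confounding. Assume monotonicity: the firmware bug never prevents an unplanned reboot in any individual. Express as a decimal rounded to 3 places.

Let p₁ = 0.65, p₀ = 0.34.
Under exogeneity and monotonicity, PS = (p₁ − p₀) / (1 − p₀).
PS = (0.65 − 0.34) / (1 − 0.34) = 0.31 / 0.66 ≈ 0.4697

PS ≈ 0.470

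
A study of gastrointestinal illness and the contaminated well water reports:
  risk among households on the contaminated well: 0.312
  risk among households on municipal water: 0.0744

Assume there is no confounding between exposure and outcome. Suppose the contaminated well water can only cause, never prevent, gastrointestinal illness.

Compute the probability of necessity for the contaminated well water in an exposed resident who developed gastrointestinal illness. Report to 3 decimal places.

PN ≈ 0.762

Let p₁ = 0.312, p₀ = 0.0744.
Under exogeneity and monotonicity, PN = (p₁ − p₀) / p₁.
PN = (0.312 − 0.0744) / 0.312 = 0.2376 / 0.312 ≈ 0.7615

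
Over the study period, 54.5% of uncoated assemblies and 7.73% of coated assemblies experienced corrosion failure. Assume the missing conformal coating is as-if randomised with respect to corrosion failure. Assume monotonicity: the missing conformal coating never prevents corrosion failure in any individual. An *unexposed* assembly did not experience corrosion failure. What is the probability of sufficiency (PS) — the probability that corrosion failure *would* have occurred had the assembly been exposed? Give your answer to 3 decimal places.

PS ≈ 0.507

p₁ = 0.545, p₀ = 0.0773.
Under exogeneity and monotonicity, PS = (p₁ − p₀) / (1 − p₀).
PS = (0.545 − 0.0773) / (1 − 0.0773) = 0.4677 / 0.9227 ≈ 0.5069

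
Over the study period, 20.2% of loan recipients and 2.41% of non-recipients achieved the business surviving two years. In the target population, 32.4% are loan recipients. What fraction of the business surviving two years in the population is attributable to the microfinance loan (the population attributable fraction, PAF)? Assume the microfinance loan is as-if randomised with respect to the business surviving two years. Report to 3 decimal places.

p₁ = 0.202, p₀ = 0.0241.
Overall risk P(Y=1) = π·p₁ + (1−π)·p₀ = 0.324×0.202 + 0.676×0.0241 = 0.08174.
Under exogeneity, PAF = [P(Y=1) − p₀] / P(Y=1).
PAF = (0.08174 − 0.0241) / 0.08174 ≈ 0.7052

PAF ≈ 0.705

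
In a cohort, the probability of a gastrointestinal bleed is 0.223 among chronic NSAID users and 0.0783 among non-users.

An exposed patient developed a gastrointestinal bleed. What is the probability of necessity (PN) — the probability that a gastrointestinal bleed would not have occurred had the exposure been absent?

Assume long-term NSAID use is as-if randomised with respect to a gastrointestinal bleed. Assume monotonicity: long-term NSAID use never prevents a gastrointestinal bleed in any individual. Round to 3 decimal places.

Let p₁ = 0.223, p₀ = 0.0783.
Under exogeneity and monotonicity, PN = (p₁ − p₀) / p₁.
PN = (0.223 − 0.0783) / 0.223 = 0.1447 / 0.223 ≈ 0.6489

PN ≈ 0.649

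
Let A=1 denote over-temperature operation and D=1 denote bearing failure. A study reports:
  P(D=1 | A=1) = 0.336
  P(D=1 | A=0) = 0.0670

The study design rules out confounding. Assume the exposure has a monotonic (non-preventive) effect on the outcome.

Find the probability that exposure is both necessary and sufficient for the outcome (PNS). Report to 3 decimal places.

PNS ≈ 0.269

Let p₁ = 0.336, p₀ = 0.067.
Under exogeneity and monotonicity, PNS = p₁ − p₀.
PNS = 0.336 − 0.067 = 0.269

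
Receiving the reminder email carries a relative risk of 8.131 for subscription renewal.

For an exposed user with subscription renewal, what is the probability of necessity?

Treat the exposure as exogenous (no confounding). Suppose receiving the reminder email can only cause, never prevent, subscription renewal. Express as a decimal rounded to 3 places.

PN ≈ 0.877

Under exogeneity and monotonicity, PN = (RR − 1) / RR = 1 − 1/RR.
PN = (8.131 − 1) / 8.131 = 7.131 / 8.131 ≈ 0.8770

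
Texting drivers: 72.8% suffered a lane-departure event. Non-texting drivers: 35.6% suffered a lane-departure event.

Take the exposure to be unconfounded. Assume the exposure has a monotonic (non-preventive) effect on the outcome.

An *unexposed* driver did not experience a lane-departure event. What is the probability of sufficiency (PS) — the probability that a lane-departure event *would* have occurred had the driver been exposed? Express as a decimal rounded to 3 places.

PS ≈ 0.578

p₁ = 0.728, p₀ = 0.356.
Under exogeneity and monotonicity, PS = (p₁ − p₀) / (1 − p₀).
PS = (0.728 − 0.356) / (1 − 0.356) = 0.372 / 0.644 ≈ 0.5776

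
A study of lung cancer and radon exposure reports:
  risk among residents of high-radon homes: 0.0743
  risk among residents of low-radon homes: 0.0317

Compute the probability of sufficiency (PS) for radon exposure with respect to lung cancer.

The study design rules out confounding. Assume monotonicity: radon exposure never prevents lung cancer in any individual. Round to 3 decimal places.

PS ≈ 0.044

Let p₁ = 0.0743, p₀ = 0.0317.
Under exogeneity and monotonicity, PS = (p₁ − p₀) / (1 − p₀).
PS = (0.0743 − 0.0317) / (1 − 0.0317) = 0.0426 / 0.9683 ≈ 0.0440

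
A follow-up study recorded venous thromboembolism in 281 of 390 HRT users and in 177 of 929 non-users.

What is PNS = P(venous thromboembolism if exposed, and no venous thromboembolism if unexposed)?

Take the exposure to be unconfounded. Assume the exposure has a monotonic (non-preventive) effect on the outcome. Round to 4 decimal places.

p₁ = P(outcome | exposed) = 281/390 = 0.72051
p₀ = P(outcome | unexposed) = 177/929 = 0.19053
Under exogeneity and monotonicity, PNS = p₁ − p₀.
PNS = 0.72051 − 0.19053 = 0.52999

PNS ≈ 0.5300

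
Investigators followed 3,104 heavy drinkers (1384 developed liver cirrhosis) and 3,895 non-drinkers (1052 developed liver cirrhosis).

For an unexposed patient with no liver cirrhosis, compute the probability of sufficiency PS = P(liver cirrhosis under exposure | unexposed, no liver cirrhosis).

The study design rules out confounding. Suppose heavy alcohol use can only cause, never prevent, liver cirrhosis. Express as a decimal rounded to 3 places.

p₁ = P(outcome | exposed) = 1384/3104 = 0.44588
p₀ = P(outcome | unexposed) = 1052/3895 = 0.27009
Under exogeneity and monotonicity, PS = (p₁ − p₀) / (1 − p₀).
PS = (0.44588 − 0.27009) / (1 − 0.27009) = 0.17579 / 0.72991 ≈ 0.2408

PS ≈ 0.241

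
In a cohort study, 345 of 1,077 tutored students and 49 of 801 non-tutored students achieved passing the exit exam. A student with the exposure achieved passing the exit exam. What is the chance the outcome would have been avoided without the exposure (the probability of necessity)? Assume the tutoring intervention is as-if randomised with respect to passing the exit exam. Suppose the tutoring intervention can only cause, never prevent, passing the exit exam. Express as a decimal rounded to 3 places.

PN ≈ 0.809

p₁ = P(outcome | exposed) = 345/1077 = 0.32033
p₀ = P(outcome | unexposed) = 49/801 = 0.061174
Under exogeneity and monotonicity, PN = (p₁ − p₀) / p₁.
PN = (0.32033 − 0.061174) / 0.32033 = 0.25916 / 0.32033 ≈ 0.8090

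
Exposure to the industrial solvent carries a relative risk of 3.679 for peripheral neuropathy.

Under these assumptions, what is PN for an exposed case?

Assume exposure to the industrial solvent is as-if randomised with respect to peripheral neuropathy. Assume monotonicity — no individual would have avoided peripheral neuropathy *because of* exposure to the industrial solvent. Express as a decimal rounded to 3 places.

PN ≈ 0.728

Under exogeneity and monotonicity, PN = (RR − 1) / RR = 1 − 1/RR.
PN = (3.679 − 1) / 3.679 = 2.679 / 3.679 ≈ 0.7282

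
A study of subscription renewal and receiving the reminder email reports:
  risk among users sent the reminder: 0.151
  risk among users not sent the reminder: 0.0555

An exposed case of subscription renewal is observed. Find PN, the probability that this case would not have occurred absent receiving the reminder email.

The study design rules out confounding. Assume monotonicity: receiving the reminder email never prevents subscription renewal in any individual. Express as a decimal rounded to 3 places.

PN ≈ 0.632

Let p₁ = 0.151, p₀ = 0.0555.
Under exogeneity and monotonicity, PN = (p₁ − p₀) / p₁.
PN = (0.151 − 0.0555) / 0.151 = 0.0955 / 0.151 ≈ 0.6325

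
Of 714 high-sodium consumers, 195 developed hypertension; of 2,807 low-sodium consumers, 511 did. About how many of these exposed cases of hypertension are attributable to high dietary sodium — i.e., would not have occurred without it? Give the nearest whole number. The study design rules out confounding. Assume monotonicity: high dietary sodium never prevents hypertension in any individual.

about 65 cases

p₁ = P(outcome | exposed) = 195/714 = 0.27311
p₀ = P(outcome | unexposed) = 511/2807 = 0.18204
PN = (p₁ − p₀)/p₁ = (0.27311 − 0.18204) / 0.27311 ≈ 0.33344.
Attributable cases ≈ PN × (exposed cases) = 0.33344 × 195 ≈ 65.02.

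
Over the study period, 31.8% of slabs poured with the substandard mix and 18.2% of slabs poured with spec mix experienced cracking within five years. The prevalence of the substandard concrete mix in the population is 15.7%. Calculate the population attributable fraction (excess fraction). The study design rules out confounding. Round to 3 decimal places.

PAF ≈ 0.105

p₁ = 0.318, p₀ = 0.182.
Overall risk P(Y=1) = π·p₁ + (1−π)·p₀ = 0.157×0.318 + 0.843×0.182 = 0.20335.
Under exogeneity, PAF = [P(Y=1) − p₀] / P(Y=1).
PAF = (0.20335 − 0.182) / 0.20335 ≈ 0.1050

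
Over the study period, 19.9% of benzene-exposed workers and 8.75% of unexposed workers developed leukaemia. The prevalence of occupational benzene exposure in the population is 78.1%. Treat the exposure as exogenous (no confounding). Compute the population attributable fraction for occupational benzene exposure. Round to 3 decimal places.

PAF ≈ 0.499

p₁ = 0.199, p₀ = 0.0875.
Overall risk P(Y=1) = π·p₁ + (1−π)·p₀ = 0.781×0.199 + 0.219×0.0875 = 0.17458.
Under exogeneity, PAF = [P(Y=1) − p₀] / P(Y=1).
PAF = (0.17458 − 0.0875) / 0.17458 ≈ 0.4988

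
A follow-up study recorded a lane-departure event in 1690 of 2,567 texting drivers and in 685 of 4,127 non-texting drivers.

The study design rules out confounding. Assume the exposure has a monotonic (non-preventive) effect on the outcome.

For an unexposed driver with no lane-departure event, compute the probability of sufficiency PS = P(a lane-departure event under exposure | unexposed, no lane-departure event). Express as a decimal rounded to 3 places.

p₁ = P(outcome | exposed) = 1690/2567 = 0.65836
p₀ = P(outcome | unexposed) = 685/4127 = 0.16598
Under exogeneity and monotonicity, PS = (p₁ − p₀) / (1 − p₀).
PS = (0.65836 − 0.16598) / (1 − 0.16598) = 0.49238 / 0.83402 ≈ 0.5904

PS ≈ 0.590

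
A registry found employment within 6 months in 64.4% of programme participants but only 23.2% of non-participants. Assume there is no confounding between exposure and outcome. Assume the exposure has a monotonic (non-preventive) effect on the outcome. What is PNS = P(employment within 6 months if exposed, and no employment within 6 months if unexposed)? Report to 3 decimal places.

p₁ = 0.644, p₀ = 0.232.
Under exogeneity and monotonicity, PNS = p₁ − p₀.
PNS = 0.644 − 0.232 = 0.412

PNS ≈ 0.412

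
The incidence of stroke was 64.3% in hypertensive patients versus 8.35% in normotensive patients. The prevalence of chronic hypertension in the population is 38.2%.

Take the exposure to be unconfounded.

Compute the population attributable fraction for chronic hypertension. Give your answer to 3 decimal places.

p₁ = 0.643, p₀ = 0.0835.
Overall risk P(Y=1) = π·p₁ + (1−π)·p₀ = 0.382×0.643 + 0.618×0.0835 = 0.29723.
Under exogeneity, PAF = [P(Y=1) − p₀] / P(Y=1).
PAF = (0.29723 − 0.0835) / 0.29723 ≈ 0.7191

PAF ≈ 0.719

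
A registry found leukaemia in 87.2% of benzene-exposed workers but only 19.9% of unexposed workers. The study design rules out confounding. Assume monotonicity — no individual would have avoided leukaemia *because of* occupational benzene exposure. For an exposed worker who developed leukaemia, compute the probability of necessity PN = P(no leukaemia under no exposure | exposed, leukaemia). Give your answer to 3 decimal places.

PN ≈ 0.772

p₁ = 0.872, p₀ = 0.199.
Under exogeneity and monotonicity, PN = (p₁ − p₀) / p₁.
PN = (0.872 − 0.199) / 0.872 = 0.673 / 0.872 ≈ 0.7718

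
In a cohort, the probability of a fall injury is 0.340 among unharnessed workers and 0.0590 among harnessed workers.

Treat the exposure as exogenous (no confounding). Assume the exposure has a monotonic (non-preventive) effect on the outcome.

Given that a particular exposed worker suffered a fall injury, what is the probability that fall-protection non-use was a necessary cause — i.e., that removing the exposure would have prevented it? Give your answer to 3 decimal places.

PN ≈ 0.826

Let p₁ = 0.34, p₀ = 0.059.
Under exogeneity and monotonicity, PN = (p₁ − p₀) / p₁.
PN = (0.34 − 0.059) / 0.34 = 0.281 / 0.34 ≈ 0.8265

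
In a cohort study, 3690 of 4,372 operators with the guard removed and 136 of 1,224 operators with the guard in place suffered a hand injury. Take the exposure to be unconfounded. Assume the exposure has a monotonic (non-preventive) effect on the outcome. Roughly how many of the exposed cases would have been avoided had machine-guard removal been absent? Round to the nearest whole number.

about 3204 cases

p₁ = P(outcome | exposed) = 3690/4372 = 0.84401
p₀ = P(outcome | unexposed) = 136/1224 = 0.11111
PN = (p₁ − p₀)/p₁ = (0.84401 − 0.11111) / 0.84401 ≈ 0.86835.
Attributable cases ≈ PN × (exposed cases) = 0.86835 × 3690 ≈ 3204.22.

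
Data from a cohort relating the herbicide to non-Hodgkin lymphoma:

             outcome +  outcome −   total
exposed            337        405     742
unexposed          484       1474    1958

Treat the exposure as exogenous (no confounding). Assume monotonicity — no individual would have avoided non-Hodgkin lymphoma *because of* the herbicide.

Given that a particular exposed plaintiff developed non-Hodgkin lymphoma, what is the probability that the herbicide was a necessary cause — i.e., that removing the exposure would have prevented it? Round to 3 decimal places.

PN ≈ 0.456

p₁ = P(outcome | exposed) = 337/742 = 0.45418
p₀ = P(outcome | unexposed) = 484/1958 = 0.24719
Under exogeneity and monotonicity, PN = (p₁ − p₀) / p₁.
PN = (0.45418 − 0.24719) / 0.45418 = 0.20699 / 0.45418 ≈ 0.4557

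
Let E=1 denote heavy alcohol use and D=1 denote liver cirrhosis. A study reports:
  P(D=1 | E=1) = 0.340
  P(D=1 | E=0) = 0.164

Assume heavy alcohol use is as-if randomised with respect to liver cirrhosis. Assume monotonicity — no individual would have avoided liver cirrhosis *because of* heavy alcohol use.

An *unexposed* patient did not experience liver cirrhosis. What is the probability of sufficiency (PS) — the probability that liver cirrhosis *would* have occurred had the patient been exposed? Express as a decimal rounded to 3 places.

PS ≈ 0.211

Let p₁ = 0.34, p₀ = 0.164.
Under exogeneity and monotonicity, PS = (p₁ − p₀) / (1 − p₀).
PS = (0.34 − 0.164) / (1 − 0.164) = 0.176 / 0.836 ≈ 0.2105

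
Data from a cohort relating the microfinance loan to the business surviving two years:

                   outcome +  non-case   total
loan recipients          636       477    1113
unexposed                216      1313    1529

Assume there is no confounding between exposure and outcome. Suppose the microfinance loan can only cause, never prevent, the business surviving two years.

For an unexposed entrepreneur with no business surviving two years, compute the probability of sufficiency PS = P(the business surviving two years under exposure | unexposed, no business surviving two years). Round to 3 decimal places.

PS ≈ 0.501

p₁ = P(outcome | exposed) = 636/1113 = 0.57143
p₀ = P(outcome | unexposed) = 216/1529 = 0.14127
Under exogeneity and monotonicity, PS = (p₁ − p₀) / (1 − p₀).
PS = (0.57143 − 0.14127) / (1 − 0.14127) = 0.43016 / 0.85873 ≈ 0.5009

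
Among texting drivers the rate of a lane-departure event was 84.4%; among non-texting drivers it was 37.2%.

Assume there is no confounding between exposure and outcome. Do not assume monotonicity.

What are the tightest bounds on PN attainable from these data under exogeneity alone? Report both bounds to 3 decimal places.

0.559 ≤ PN ≤ 0.744

p₁ = 0.844, p₀ = 0.372.
Under exogeneity alone the bounds on PN are max{0,(p₁−p₀)/p₁} ≤ PN ≤ min{1,(1−p₀)/p₁}.
  lower = (p₁ − p₀)/p₁ = 0.472 / 0.844 ≈ 0.5592
  upper = min{1, (1 − p₀)/p₁} = 0.628 / 0.844 ≈ 0.7441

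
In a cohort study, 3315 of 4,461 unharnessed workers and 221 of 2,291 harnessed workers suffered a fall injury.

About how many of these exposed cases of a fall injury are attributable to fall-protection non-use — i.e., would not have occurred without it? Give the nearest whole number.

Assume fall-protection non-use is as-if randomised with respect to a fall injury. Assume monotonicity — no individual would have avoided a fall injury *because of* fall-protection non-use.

about 2885 cases

p₁ = P(outcome | exposed) = 3315/4461 = 0.74311
p₀ = P(outcome | unexposed) = 221/2291 = 0.096464
PN = (p₁ − p₀)/p₁ = (0.74311 − 0.096464) / 0.74311 ≈ 0.87019.
Attributable cases ≈ PN × (exposed cases) = 0.87019 × 3315 ≈ 2884.67.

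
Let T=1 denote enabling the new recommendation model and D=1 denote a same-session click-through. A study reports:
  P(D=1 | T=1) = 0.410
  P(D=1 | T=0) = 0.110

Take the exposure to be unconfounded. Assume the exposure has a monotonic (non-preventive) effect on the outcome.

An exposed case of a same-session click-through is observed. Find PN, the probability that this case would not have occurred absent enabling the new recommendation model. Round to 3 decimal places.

Let p₁ = 0.41, p₀ = 0.11.
Under exogeneity and monotonicity, PN = (p₁ − p₀) / p₁.
PN = (0.41 − 0.11) / 0.41 = 0.3 / 0.41 ≈ 0.7317

PN ≈ 0.732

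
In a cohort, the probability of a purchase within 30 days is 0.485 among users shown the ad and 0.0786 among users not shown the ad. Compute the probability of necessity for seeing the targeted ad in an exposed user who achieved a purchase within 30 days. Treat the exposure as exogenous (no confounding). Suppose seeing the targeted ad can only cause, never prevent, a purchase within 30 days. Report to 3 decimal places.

PN ≈ 0.838

Let p₁ = 0.485, p₀ = 0.0786.
Under exogeneity and monotonicity, PN = (p₁ − p₀) / p₁.
PN = (0.485 − 0.0786) / 0.485 = 0.4064 / 0.485 ≈ 0.8379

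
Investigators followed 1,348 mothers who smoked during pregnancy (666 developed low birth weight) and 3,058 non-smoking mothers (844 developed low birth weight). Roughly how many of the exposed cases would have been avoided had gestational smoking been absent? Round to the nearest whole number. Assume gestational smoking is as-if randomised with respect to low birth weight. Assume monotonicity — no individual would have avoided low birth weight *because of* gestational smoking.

p₁ = P(outcome | exposed) = 666/1348 = 0.49407
p₀ = P(outcome | unexposed) = 844/3058 = 0.276
PN = (p₁ − p₀)/p₁ = (0.49407 − 0.276) / 0.49407 ≈ 0.44137.
Attributable cases ≈ PN × (exposed cases) = 0.44137 × 666 ≈ 293.96.

about 294 cases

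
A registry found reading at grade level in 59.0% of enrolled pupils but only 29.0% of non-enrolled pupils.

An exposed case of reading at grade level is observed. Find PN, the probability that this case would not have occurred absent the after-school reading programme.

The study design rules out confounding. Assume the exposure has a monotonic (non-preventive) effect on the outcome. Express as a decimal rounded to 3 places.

PN ≈ 0.508

p₁ = 0.59, p₀ = 0.29.
Under exogeneity and monotonicity, PN = (p₁ − p₀) / p₁.
PN = (0.59 − 0.29) / 0.59 = 0.3 / 0.59 ≈ 0.5085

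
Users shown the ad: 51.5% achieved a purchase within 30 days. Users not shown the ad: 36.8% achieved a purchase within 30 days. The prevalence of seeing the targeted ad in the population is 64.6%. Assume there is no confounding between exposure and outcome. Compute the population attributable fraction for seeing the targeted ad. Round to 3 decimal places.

PAF ≈ 0.205

p₁ = 0.515, p₀ = 0.368.
Overall risk P(Y=1) = π·p₁ + (1−π)·p₀ = 0.646×0.515 + 0.354×0.368 = 0.46296.
Under exogeneity, PAF = [P(Y=1) − p₀] / P(Y=1).
PAF = (0.46296 − 0.368) / 0.46296 ≈ 0.2051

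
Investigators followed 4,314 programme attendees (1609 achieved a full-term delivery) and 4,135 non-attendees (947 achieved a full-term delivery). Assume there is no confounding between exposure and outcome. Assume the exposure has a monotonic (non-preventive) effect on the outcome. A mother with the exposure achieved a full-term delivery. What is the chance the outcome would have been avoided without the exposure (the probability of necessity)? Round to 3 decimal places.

PN ≈ 0.386

p₁ = P(outcome | exposed) = 1609/4314 = 0.37297
p₀ = P(outcome | unexposed) = 947/4135 = 0.22902
Under exogeneity and monotonicity, PN = (p₁ − p₀) / p₁.
PN = (0.37297 − 0.22902) / 0.37297 = 0.14395 / 0.37297 ≈ 0.3860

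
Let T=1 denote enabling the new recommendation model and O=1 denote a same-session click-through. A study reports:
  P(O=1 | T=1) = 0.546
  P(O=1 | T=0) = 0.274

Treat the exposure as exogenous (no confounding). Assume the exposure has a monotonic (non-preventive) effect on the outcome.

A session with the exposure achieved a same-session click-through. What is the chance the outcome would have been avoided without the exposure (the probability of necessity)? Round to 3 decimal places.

PN ≈ 0.498

Let p₁ = 0.546, p₀ = 0.274.
Under exogeneity and monotonicity, PN = (p₁ − p₀) / p₁.
PN = (0.546 − 0.274) / 0.546 = 0.272 / 0.546 ≈ 0.4982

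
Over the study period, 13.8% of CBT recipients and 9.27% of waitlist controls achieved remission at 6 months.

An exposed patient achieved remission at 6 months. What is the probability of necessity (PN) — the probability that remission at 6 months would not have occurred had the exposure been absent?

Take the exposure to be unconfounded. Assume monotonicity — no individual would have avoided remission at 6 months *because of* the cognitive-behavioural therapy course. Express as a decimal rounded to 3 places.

PN ≈ 0.328

p₁ = 0.138, p₀ = 0.0927.
Under exogeneity and monotonicity, PN = (p₁ − p₀) / p₁.
PN = (0.138 − 0.0927) / 0.138 = 0.0453 / 0.138 ≈ 0.3283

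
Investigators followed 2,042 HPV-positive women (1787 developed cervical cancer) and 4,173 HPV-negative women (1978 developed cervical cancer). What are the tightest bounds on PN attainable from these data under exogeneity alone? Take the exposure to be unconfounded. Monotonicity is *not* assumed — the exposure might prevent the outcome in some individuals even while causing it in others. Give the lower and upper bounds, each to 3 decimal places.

0.458 ≤ PN ≤ 0.601

p₁ = P(outcome | exposed) = 1787/2042 = 0.87512
p₀ = P(outcome | unexposed) = 1978/4173 = 0.474
Under exogeneity alone the bounds on PN are max{0,(p₁−p₀)/p₁} ≤ PN ≤ min{1,(1−p₀)/p₁}.
  lower = (p₁ − p₀)/p₁ = 0.40112 / 0.87512 ≈ 0.4584
  upper = min{1, (1 − p₀)/p₁} = 0.526 / 0.87512 ≈ 0.6011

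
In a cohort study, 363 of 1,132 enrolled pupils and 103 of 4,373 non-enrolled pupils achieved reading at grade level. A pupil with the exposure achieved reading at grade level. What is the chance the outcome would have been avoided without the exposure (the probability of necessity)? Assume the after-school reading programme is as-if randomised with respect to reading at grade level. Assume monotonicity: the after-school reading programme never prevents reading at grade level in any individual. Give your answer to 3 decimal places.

p₁ = P(outcome | exposed) = 363/1132 = 0.32067
p₀ = P(outcome | unexposed) = 103/4373 = 0.023554
Under exogeneity and monotonicity, PN = (p₁ − p₀) / p₁.
PN = (0.32067 − 0.023554) / 0.32067 = 0.29712 / 0.32067 ≈ 0.9265

PN ≈ 0.927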